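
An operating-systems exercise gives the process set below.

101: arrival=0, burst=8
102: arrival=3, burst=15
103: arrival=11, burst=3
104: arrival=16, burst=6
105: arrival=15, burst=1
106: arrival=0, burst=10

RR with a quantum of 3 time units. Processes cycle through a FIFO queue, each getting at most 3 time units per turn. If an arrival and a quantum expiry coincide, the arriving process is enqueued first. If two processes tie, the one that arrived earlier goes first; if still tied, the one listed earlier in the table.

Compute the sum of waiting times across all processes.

Timeline: | 101 0-3 | 106 3-6 | 102 6-9 | 101 9-12 | 106 12-15 | 102 15-18 | 103 18-21 | 101 21-23 | 105 23-24 | 106 24-27 | 104 27-30 | 102 30-33 | 106 33-34 | 104 34-37 | 102 37-43 |
Completion: 101=23  102=43  103=21  104=37  105=24  106=34
Turnaround (C−A): 101=23  102=40  103=10  104=21  105=9  106=34
Waiting = turnaround − burst: 101=15, 102=25, 103=7, 104=15, 105=8, 106=24
Total waiting = 15 + 25 + 7 + 15 + 8 + 24 = 94

94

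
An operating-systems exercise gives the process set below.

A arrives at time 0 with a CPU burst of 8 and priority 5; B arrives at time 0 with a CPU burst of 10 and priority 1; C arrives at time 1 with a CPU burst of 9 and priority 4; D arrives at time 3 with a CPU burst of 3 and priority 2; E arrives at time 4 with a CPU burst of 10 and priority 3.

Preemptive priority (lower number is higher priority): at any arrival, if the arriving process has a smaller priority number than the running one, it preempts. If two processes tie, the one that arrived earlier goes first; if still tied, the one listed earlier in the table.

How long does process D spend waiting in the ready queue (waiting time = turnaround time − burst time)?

Schedule: | B 0-10 | D 10-13 | E 13-23 | C 23-32 | A 32-40 |
Completion: A=40  B=10  C=32  D=13  E=23
Turnaround (C−A): A=40  B=10  C=31  D=10  E=19
Waiting(D) = turnaround − burst = 10 − 3 = 7

7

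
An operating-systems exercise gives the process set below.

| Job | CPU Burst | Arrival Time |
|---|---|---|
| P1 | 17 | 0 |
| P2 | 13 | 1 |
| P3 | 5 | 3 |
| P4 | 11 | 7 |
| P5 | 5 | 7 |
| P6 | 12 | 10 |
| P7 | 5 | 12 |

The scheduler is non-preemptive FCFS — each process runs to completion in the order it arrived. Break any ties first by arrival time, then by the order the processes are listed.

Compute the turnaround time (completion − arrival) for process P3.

32

Timeline: | P1 0-17 | P2 17-30 | P3 30-35 | P4 35-46 | P5 46-51 | P6 51-63 | P7 63-68 |
Completion: P1=17  P2=30  P3=35  P4=46  P5=51  P6=63  P7=68
Turnaround(P3) = completion − arrival = 35 − 3 = 32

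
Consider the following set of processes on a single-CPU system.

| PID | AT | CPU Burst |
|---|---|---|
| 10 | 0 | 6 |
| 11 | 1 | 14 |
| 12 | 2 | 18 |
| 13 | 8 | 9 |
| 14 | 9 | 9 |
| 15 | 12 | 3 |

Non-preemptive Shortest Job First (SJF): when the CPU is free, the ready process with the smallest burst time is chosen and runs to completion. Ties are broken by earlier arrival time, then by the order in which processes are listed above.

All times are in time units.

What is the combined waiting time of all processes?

90

Schedule: | 10 0-6 | 11 6-20 | 15 20-23 | 13 23-32 | 14 32-41 | 12 41-59 |
Completion: 10=6  11=20  12=59  13=32  14=41  15=23
Turnaround (C−A): 10=6  11=19  12=57  13=24  14=32  15=11
Waiting = turnaround − burst: 10=0, 11=5, 12=39, 13=15, 14=23, 15=8
Total waiting = 0 + 5 + 39 + 15 + 23 + 8 = 90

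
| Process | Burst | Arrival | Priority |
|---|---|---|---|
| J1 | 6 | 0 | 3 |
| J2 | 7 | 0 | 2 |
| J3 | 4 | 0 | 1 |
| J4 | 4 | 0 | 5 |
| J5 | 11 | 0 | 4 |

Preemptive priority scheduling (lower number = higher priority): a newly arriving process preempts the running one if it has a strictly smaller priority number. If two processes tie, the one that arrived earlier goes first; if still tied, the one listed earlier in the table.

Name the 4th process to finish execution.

J5

Schedule: | J3 0-4 | J2 4-11 | J1 11-17 | J5 17-28 | J4 28-32 |
Completion: J1=17  J2=11  J3=4  J4=32  J5=28
Finish order: J3 → J2 → J1 → J5 → J4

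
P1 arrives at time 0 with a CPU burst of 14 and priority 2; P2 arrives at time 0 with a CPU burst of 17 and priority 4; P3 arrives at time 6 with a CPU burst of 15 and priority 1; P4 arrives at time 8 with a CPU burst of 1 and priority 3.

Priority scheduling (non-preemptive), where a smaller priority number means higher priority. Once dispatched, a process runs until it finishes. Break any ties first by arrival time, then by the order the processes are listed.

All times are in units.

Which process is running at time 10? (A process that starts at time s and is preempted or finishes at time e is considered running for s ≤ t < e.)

P1

Schedule: | P1 0-14 | P3 14-29 | P4 29-30 | P2 30-47 |
Completion: P1=14  P2=47  P3=29  P4=30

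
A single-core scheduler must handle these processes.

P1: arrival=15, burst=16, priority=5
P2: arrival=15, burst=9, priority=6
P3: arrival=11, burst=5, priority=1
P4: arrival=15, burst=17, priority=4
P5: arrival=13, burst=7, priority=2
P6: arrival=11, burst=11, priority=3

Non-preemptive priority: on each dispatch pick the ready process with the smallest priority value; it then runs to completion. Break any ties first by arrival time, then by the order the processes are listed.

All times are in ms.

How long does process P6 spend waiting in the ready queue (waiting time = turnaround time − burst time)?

Schedule: | idle 0-11 | P3 11-16 | P5 16-23 | P6 23-34 | P4 34-51 | P1 51-67 | P2 67-76 |
Completion: P1=67  P2=76  P3=16  P4=51  P5=23  P6=34
Turnaround (C−A): P1=52  P2=61  P3=5  P4=36  P5=10  P6=23
Waiting(P6) = turnaround − burst = 23 − 11 = 12

12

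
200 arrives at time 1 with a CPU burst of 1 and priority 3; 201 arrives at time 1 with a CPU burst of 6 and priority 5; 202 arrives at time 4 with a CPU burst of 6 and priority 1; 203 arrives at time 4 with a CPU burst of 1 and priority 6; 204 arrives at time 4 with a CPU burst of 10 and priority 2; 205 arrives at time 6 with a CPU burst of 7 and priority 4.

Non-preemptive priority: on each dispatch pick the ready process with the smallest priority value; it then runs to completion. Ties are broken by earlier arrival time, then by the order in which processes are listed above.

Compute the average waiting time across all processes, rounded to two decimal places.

Schedule: | idle 0-1 | 200 1-2 | 201 2-8 | 202 8-14 | 204 14-24 | 205 24-31 | 203 31-32 |
Completion: 200=2  201=8  202=14  203=32  204=24  205=31
Turnaround (C−A): 200=1  201=7  202=10  203=28  204=20  205=25
Waiting times: 200=0, 201=1, 202=4, 203=27, 204=10, 205=18
Average waiting = (0+1+4+27+10+18) / 6 = 60/6 = 10.00

10.00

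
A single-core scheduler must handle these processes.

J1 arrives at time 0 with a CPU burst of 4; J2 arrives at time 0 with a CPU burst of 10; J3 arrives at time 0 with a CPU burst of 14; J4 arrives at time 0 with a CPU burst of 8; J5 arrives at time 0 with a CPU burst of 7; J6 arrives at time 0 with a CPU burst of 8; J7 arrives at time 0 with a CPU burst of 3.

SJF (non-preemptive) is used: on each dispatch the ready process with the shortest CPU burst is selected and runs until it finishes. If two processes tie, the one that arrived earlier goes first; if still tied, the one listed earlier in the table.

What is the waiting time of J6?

Gantt: | J7 0-3 | J1 3-7 | J5 7-14 | J4 14-22 | J6 22-30 | J2 30-40 | J3 40-54 |
Completion: J1=7  J2=40  J3=54  J4=22  J5=14  J6=30  J7=3
Waiting(J6) = turnaround − burst = 30 − 8 = 22

22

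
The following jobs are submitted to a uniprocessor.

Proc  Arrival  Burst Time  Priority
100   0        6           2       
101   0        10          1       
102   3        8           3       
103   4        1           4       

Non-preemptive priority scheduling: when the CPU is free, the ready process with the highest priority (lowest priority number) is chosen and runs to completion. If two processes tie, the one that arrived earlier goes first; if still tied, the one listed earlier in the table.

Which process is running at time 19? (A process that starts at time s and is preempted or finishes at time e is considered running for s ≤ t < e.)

Timeline: | 101 0-10 | 100 10-16 | 102 16-24 | 103 24-25 |
Completion: 100=16  101=10  102=24  103=25
Turnaround (C−A): 100=16  101=10  102=21  103=21

102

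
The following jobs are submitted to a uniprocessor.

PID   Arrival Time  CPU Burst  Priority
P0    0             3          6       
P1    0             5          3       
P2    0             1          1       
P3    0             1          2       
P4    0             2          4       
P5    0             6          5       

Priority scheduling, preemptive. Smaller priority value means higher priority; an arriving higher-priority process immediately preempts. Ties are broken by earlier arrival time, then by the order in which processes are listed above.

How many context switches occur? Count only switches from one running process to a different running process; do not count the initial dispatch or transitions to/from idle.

Gantt: | P2 0-1 | P3 1-2 | P1 2-7 | P4 7-9 | P5 9-15 | P0 15-18 |
Completion: P0=18  P1=7  P2=1  P3=2  P4=9  P5=15
Turnaround (C−A): P0=18  P1=7  P2=1  P3=2  P4=9  P5=15

5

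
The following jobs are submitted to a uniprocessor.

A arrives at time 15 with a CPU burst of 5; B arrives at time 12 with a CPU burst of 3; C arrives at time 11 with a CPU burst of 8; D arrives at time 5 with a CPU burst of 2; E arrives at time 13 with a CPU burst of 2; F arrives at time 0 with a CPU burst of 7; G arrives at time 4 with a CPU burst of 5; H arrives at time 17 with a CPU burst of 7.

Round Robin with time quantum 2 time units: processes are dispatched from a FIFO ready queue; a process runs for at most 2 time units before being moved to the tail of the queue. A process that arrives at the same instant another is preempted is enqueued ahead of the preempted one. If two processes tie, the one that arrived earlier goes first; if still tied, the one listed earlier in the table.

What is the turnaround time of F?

13

Gantt: | F 0-4 | G 4-6 | F 6-8 | D 8-10 | G 10-12 | F 12-13 | C 13-15 | B 15-17 | G 17-18 | E 18-20 | A 20-22 | C 22-24 | H 24-26 | B 26-27 | A 27-29 | C 29-31 | H 31-33 | A 33-34 | C 34-36 | H 36-39 |
Completion: A=34  B=27  C=36  D=10  E=20  F=13  G=18  H=39
Turnaround(F) = completion − arrival = 13 − 0 = 13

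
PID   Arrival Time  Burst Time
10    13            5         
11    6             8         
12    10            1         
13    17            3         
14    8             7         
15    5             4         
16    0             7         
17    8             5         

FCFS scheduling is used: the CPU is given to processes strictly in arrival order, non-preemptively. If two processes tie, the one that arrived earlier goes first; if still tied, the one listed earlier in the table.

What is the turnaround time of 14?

18

Timeline: | 16 0-7 | 15 7-11 | 11 11-19 | 14 19-26 | 17 26-31 | 12 31-32 | 10 32-37 | 13 37-40 |
Completion: 10=37  11=19  12=32  13=40  14=26  15=11  16=7  17=31
Turnaround (C−A): 10=24  11=13  12=22  13=23  14=18  15=6  16=7  17=23
Turnaround(14) = completion − arrival = 26 − 8 = 18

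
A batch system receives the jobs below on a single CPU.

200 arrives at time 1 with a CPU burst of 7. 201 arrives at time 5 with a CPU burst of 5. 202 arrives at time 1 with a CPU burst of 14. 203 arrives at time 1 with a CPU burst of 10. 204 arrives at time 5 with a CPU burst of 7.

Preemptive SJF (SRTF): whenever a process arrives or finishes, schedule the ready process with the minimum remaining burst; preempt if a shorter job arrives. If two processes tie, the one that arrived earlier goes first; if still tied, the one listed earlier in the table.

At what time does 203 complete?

30

Gantt: | idle 0-1 | 200 1-8 | 201 8-13 | 204 13-20 | 203 20-30 | 202 30-44 |
Completion: 200=8  201=13  202=44  203=30  204=20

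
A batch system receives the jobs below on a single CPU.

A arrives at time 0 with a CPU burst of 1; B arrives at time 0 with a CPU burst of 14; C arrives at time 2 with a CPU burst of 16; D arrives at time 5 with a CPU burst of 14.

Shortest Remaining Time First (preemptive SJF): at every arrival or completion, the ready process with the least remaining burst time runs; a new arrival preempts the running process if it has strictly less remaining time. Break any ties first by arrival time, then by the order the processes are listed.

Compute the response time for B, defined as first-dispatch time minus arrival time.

1

Gantt: | A 0-1 | B 1-15 | D 15-29 | C 29-45 |
Completion: A=1  B=15  C=45  D=29
Response(B) = first start − arrival = 1 − 0 = 1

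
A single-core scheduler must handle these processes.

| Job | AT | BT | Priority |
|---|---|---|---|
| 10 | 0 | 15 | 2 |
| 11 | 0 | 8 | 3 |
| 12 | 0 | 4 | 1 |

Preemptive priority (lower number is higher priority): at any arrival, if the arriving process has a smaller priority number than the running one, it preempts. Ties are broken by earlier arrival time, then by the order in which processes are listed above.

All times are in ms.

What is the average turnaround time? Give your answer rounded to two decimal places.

16.67

Schedule: | 12 0-4 | 10 4-19 | 11 19-27 |
Completion: 10=19  11=27  12=4
Turnaround times: 10=19, 11=27, 12=4
Average turnaround = (19+27+4) / 3 = 50/3 = 16.67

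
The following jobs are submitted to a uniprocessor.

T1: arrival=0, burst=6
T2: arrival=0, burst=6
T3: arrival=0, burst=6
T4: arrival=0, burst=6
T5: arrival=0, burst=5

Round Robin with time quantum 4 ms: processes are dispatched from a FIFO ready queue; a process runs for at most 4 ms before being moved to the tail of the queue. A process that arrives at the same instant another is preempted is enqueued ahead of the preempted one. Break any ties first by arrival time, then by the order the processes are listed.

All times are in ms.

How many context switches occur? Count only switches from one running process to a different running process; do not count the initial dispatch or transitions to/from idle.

9

Timeline: | T1 0-4 | T2 4-8 | T3 8-12 | T4 12-16 | T5 16-20 | T1 20-22 | T2 22-24 | T3 24-26 | T4 26-28 | T5 28-29 |
Completion: T1=22  T2=24  T3=26  T4=28  T5=29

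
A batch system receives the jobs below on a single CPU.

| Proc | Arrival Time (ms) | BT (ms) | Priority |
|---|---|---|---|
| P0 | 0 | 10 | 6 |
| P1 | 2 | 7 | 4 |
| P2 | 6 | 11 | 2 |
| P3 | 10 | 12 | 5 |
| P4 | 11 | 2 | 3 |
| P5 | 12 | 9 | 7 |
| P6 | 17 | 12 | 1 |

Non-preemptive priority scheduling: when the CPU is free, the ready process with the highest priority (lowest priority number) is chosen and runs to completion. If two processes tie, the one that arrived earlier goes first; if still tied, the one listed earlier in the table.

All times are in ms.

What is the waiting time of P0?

Gantt: | P0 0-10 | P2 10-21 | P6 21-33 | P4 33-35 | P1 35-42 | P3 42-54 | P5 54-63 |
Completion: P0=10  P1=42  P2=21  P3=54  P4=35  P5=63  P6=33
Turnaround (C−A): P0=10  P1=40  P2=15  P3=44  P4=24  P5=51  P6=16
Waiting(P0) = turnaround − burst = 10 − 10 = 0

0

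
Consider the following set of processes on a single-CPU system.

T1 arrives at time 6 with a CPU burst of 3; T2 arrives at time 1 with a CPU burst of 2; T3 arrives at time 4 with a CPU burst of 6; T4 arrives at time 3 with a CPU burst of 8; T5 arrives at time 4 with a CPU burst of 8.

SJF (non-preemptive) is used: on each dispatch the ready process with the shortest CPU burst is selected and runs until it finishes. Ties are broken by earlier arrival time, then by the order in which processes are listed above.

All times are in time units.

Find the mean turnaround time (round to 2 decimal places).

11.60

Timeline: | idle 0-1 | T2 1-3 | T4 3-11 | T1 11-14 | T3 14-20 | T5 20-28 |
Completion: T1=14  T2=3  T3=20  T4=11  T5=28
Turnaround (C−A): T1=8  T2=2  T3=16  T4=8  T5=24
Turnaround times: T1=8, T2=2, T3=16, T4=8, T5=24
Average turnaround = (8+2+16+8+24) / 5 = 58/5 = 11.60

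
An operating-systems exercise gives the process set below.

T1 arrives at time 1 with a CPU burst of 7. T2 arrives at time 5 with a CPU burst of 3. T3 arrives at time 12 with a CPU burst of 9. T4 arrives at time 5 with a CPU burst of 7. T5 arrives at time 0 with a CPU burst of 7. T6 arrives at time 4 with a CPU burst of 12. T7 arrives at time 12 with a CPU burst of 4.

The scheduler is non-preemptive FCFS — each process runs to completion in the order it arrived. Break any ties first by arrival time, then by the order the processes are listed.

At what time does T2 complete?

Timeline: | T5 0-7 | T1 7-14 | T6 14-26 | T2 26-29 | T4 29-36 | T3 36-45 | T7 45-49 |
Completion: T1=14  T2=29  T3=45  T4=36  T5=7  T6=26  T7=49
Turnaround (C−A): T1=13  T2=24  T3=33  T4=31  T5=7  T6=22  T7=37

29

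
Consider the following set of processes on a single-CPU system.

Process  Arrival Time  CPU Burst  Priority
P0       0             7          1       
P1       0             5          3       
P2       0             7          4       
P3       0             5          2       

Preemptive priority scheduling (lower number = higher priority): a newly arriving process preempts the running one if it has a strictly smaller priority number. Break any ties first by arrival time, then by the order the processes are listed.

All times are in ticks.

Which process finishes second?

P3

Gantt: | P0 0-7 | P3 7-12 | P1 12-17 | P2 17-24 |
Completion: P0=7  P1=17  P2=24  P3=12
Turnaround (C−A): P0=7  P1=17  P2=24  P3=12
Finish order: P0 → P3 → P1 → P2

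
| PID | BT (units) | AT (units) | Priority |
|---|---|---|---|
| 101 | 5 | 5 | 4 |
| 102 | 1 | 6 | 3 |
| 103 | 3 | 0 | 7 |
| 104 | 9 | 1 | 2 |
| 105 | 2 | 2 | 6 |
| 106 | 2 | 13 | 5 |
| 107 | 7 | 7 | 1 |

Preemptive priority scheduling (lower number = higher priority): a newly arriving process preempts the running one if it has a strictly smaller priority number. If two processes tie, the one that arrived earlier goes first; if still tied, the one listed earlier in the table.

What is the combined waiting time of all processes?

90

Schedule: | 103 0-1 | 104 1-7 | 107 7-14 | 104 14-17 | 102 17-18 | 101 18-23 | 106 23-25 | 105 25-27 | 103 27-29 |
Completion: 101=23  102=18  103=29  104=17  105=27  106=25  107=14
Turnaround (C−A): 101=18  102=12  103=29  104=16  105=25  106=12  107=7
Waiting = turnaround − burst: 101=13, 102=11, 103=26, 104=7, 105=23, 106=10, 107=0
Total waiting = 13 + 11 + 26 + 7 + 23 + 10 + 0 = 90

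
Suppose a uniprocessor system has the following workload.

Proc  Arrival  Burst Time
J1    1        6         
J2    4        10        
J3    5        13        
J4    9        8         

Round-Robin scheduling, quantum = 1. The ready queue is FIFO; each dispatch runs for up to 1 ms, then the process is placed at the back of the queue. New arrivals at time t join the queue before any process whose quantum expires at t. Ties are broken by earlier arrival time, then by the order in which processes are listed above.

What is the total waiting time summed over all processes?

62

Timeline: | idle 0-1 | J1 1-4 | J2 4-5 | J1 5-6 | J3 6-7 | J2 7-8 | J1 8-9 | J3 9-10 | J2 10-11 | J4 11-12 | J1 12-13 | J3 13-14 | J2 14-15 | J4 15-16 | J3 16-17 | J2 17-18 | J4 18-19 | J3 19-20 | J2 20-21 | J4 21-22 | J3 22-23 | J2 23-24 | J4 24-25 | J3 25-26 | J2 26-27 | J4 27-28 | J3 28-29 | J2 29-30 | J4 30-31 | J3 31-32 | J2 32-33 | J4 33-34 | J3 34-38 |
Completion: J1=13  J2=33  J3=38  J4=34
Turnaround (C−A): J1=12  J2=29  J3=33  J4=25
Waiting = turnaround − burst: J1=6, J2=19, J3=20, J4=17
Total waiting = 6 + 19 + 20 + 17 = 62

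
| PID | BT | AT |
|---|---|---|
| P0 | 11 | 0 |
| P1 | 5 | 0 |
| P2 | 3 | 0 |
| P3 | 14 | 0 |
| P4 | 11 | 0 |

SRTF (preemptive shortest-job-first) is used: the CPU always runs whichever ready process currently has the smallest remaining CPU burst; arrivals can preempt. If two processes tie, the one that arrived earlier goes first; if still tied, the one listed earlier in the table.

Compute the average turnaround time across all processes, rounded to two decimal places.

20.80

Gantt: | P2 0-3 | P1 3-8 | P0 8-19 | P4 19-30 | P3 30-44 |
Completion: P0=19  P1=8  P2=3  P3=44  P4=30
Turnaround (C−A): P0=19  P1=8  P2=3  P3=44  P4=30
Turnaround times: P0=19, P1=8, P2=3, P3=44, P4=30
Average turnaround = (19+8+3+44+30) / 5 = 104/5 = 20.80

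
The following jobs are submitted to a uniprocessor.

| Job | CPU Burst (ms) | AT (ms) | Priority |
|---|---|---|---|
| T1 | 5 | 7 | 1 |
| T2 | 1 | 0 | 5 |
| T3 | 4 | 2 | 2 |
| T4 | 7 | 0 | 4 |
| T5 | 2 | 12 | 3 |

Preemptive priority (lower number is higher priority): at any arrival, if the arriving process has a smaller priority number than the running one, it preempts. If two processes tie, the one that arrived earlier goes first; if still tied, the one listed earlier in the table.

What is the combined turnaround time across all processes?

Schedule: | T4 0-2 | T3 2-6 | T4 6-7 | T1 7-12 | T5 12-14 | T4 14-18 | T2 18-19 |
Completion: T1=12  T2=19  T3=6  T4=18  T5=14
Turnaround (C−A): T1=5  T2=19  T3=4  T4=18  T5=2
Turnaround = completion − arrival: T1=5, T2=19, T3=4, T4=18, T5=2
Total turnaround = 5 + 19 + 4 + 18 + 2 = 48

48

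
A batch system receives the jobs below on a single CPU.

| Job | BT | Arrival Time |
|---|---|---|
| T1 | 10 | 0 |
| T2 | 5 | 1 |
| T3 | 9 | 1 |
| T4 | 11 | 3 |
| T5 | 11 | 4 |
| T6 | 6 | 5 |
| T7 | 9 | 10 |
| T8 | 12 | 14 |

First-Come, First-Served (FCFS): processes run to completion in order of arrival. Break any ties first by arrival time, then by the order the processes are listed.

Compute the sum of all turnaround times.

278

Schedule: | T1 0-10 | T2 10-15 | T3 15-24 | T4 24-35 | T5 35-46 | T6 46-52 | T7 52-61 | T8 61-73 |
Completion: T1=10  T2=15  T3=24  T4=35  T5=46  T6=52  T7=61  T8=73
Turnaround = completion − arrival: T1=10, T2=14, T3=23, T4=32, T5=42, T6=47, T7=51, T8=59
Total turnaround = 10 + 14 + 23 + 32 + 42 + 47 + 51 + 59 = 278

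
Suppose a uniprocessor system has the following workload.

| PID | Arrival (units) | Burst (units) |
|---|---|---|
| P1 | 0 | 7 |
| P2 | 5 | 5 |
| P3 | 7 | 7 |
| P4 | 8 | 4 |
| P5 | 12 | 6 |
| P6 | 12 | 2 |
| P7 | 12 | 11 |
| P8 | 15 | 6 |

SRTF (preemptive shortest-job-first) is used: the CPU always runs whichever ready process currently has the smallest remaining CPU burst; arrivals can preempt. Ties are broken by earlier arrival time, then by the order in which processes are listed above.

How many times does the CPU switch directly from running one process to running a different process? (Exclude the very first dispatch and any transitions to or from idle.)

Timeline: | P1 0-7 | P2 7-12 | P6 12-14 | P4 14-18 | P5 18-24 | P8 24-30 | P3 30-37 | P7 37-48 |
Completion: P1=7  P2=12  P3=37  P4=18  P5=24  P6=14  P7=48  P8=30
Turnaround (C−A): P1=7  P2=7  P3=30  P4=10  P5=12  P6=2  P7=36  P8=15

7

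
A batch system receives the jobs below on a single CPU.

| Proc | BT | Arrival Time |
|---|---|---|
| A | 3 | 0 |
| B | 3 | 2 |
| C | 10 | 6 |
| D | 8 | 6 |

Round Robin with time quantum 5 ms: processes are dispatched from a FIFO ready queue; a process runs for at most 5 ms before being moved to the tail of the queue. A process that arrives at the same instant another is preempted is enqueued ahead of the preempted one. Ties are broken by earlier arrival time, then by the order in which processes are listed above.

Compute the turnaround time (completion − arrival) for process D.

Timeline: | A 0-3 | B 3-6 | C 6-11 | D 11-16 | C 16-21 | D 21-24 |
Completion: A=3  B=6  C=21  D=24
Turnaround (C−A): A=3  B=4  C=15  D=18
Turnaround(D) = completion − arrival = 24 − 6 = 18

18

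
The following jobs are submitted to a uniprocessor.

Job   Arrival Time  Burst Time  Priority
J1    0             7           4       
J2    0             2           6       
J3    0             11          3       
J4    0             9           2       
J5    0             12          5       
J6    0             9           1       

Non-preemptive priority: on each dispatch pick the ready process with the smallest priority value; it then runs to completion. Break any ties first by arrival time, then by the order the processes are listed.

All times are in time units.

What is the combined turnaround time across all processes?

190

Timeline: | J6 0-9 | J4 9-18 | J3 18-29 | J1 29-36 | J5 36-48 | J2 48-50 |
Completion: J1=36  J2=50  J3=29  J4=18  J5=48  J6=9
Turnaround = completion − arrival: J1=36, J2=50, J3=29, J4=18, J5=48, J6=9
Total turnaround = 36 + 50 + 29 + 18 + 48 + 9 = 190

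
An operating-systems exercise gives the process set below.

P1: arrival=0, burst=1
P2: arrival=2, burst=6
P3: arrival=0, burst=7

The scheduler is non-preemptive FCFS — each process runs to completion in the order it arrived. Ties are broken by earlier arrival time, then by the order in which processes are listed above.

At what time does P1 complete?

1

Schedule: | P1 0-1 | P3 1-8 | P2 8-14 |
Completion: P1=1  P2=14  P3=8
Turnaround (C−A): P1=1  P2=12  P3=8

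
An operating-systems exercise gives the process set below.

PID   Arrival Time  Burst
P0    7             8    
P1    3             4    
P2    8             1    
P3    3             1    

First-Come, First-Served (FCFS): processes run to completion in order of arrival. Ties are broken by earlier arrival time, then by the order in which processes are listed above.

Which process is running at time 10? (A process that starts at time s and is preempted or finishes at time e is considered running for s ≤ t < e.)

Timeline: | idle 0-3 | P1 3-7 | P3 7-8 | P0 8-16 | P2 16-17 |
Completion: P0=16  P1=7  P2=17  P3=8

P0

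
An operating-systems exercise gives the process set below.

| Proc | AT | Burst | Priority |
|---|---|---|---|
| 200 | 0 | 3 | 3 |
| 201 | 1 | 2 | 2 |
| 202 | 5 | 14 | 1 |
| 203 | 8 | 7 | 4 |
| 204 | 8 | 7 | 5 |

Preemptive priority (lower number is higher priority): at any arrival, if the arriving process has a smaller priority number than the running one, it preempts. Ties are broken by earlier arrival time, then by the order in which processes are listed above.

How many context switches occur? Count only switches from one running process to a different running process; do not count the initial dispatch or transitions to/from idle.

Timeline: | 200 0-1 | 201 1-3 | 200 3-5 | 202 5-19 | 203 19-26 | 204 26-33 |
Completion: 200=5  201=3  202=19  203=26  204=33
Turnaround (C−A): 200=5  201=2  202=14  203=18  204=25

5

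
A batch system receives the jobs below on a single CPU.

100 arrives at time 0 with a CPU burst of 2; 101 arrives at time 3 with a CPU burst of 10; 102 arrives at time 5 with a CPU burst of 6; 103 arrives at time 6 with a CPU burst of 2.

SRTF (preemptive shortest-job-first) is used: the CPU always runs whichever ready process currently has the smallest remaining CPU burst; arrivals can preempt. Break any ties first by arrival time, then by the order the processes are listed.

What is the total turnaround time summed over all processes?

Timeline: | 100 0-2 | idle 2-3 | 101 3-5 | 102 5-6 | 103 6-8 | 102 8-13 | 101 13-21 |
Completion: 100=2  101=21  102=13  103=8
Turnaround (C−A): 100=2  101=18  102=8  103=2
Turnaround = completion − arrival: 100=2, 101=18, 102=8, 103=2
Total turnaround = 2 + 18 + 8 + 2 = 30

30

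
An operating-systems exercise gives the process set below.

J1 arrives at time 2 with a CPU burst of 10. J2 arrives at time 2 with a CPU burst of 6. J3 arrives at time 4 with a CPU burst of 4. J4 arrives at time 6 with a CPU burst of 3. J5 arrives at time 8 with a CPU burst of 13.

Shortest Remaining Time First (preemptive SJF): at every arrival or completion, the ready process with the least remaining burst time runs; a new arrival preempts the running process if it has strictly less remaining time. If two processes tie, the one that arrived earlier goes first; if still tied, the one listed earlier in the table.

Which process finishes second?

Gantt: | idle 0-2 | J2 2-8 | J4 8-11 | J3 11-15 | J1 15-25 | J5 25-38 |
Completion: J1=25  J2=8  J3=15  J4=11  J5=38
Turnaround (C−A): J1=23  J2=6  J3=11  J4=5  J5=30
Finish order: J2 → J4 → J3 → J1 → J5

J4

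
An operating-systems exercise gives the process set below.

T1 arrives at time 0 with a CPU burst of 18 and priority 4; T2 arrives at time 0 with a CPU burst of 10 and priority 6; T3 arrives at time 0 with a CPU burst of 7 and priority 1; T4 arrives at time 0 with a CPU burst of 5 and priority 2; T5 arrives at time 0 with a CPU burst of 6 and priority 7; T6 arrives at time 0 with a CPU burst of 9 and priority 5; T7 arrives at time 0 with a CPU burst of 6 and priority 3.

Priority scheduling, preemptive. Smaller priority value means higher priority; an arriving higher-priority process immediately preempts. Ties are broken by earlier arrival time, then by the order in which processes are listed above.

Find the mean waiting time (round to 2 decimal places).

Schedule: | T3 0-7 | T4 7-12 | T7 12-18 | T1 18-36 | T6 36-45 | T2 45-55 | T5 55-61 |
Completion: T1=36  T2=55  T3=7  T4=12  T5=61  T6=45  T7=18
Waiting times: T1=18, T2=45, T3=0, T4=7, T5=55, T6=36, T7=12
Average waiting = (18+45+0+7+55+36+12) / 7 = 173/7 = 24.71

24.71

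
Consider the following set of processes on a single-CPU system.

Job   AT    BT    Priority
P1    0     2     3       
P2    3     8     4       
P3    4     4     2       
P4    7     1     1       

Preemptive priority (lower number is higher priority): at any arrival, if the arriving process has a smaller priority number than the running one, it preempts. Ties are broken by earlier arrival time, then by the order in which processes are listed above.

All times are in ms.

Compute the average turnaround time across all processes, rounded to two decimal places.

Schedule: | P1 0-2 | idle 2-3 | P2 3-4 | P3 4-7 | P4 7-8 | P3 8-9 | P2 9-16 |
Completion: P1=2  P2=16  P3=9  P4=8
Turnaround times: P1=2, P2=13, P3=5, P4=1
Average turnaround = (2+13+5+1) / 4 = 21/4 = 5.25

5.25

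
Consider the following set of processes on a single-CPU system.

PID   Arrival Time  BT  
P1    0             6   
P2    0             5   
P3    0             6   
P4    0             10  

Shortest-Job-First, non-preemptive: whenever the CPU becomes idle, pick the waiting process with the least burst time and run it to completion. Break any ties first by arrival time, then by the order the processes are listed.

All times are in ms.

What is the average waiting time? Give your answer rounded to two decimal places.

8.25

Gantt: | P2 0-5 | P1 5-11 | P3 11-17 | P4 17-27 |
Completion: P1=11  P2=5  P3=17  P4=27
Turnaround (C−A): P1=11  P2=5  P3=17  P4=27
Waiting times: P1=5, P2=0, P3=11, P4=17
Average waiting = (5+0+11+17) / 4 = 33/4 = 8.25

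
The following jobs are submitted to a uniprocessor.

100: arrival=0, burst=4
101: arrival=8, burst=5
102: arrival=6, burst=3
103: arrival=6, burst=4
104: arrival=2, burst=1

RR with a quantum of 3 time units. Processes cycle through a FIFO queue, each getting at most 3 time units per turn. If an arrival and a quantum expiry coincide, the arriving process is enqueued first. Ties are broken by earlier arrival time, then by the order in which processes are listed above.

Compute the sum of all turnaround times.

30

Gantt: | 100 0-3 | 104 3-4 | 100 4-5 | idle 5-6 | 102 6-9 | 103 9-12 | 101 12-15 | 103 15-16 | 101 16-18 |
Completion: 100=5  101=18  102=9  103=16  104=4
Turnaround = completion − arrival: 100=5, 101=10, 102=3, 103=10, 104=2
Total turnaround = 5 + 10 + 3 + 10 + 2 = 30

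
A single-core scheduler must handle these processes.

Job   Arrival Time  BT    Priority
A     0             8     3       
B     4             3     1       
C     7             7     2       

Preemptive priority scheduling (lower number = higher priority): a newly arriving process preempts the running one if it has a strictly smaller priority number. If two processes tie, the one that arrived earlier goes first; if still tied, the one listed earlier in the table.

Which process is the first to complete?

Timeline: | A 0-4 | B 4-7 | C 7-14 | A 14-18 |
Completion: A=18  B=7  C=14
Turnaround (C−A): A=18  B=3  C=7
Finish order: B → C → A

B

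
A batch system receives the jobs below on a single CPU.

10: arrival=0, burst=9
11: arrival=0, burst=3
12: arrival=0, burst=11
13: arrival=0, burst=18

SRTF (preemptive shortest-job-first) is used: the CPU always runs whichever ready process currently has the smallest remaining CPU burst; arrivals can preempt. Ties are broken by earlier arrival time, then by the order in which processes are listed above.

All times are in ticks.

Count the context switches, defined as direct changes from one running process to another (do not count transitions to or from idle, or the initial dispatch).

Gantt: | 11 0-3 | 10 3-12 | 12 12-23 | 13 23-41 |
Completion: 10=12  11=3  12=23  13=41

3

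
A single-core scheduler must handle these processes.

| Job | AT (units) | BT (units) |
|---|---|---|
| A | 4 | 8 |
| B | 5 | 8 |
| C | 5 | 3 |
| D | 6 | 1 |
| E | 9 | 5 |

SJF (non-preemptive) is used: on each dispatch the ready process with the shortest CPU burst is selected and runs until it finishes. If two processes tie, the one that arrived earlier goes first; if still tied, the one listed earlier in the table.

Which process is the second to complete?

D

Timeline: | idle 0-4 | A 4-12 | D 12-13 | C 13-16 | E 16-21 | B 21-29 |
Completion: A=12  B=29  C=16  D=13  E=21
Turnaround (C−A): A=8  B=24  C=11  D=7  E=12
Finish order: A → D → C → E → B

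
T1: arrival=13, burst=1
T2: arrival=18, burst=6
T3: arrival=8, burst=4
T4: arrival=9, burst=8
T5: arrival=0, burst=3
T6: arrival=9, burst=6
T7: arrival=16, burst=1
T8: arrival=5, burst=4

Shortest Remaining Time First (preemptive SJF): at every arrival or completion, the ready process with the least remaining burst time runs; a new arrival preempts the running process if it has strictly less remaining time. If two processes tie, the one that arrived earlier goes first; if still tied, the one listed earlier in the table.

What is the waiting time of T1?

Timeline: | T5 0-3 | idle 3-5 | T8 5-9 | T3 9-13 | T1 13-14 | T6 14-16 | T7 16-17 | T6 17-21 | T2 21-27 | T4 27-35 |
Completion: T1=14  T2=27  T3=13  T4=35  T5=3  T6=21  T7=17  T8=9
Waiting(T1) = turnaround − burst = 1 − 1 = 0

0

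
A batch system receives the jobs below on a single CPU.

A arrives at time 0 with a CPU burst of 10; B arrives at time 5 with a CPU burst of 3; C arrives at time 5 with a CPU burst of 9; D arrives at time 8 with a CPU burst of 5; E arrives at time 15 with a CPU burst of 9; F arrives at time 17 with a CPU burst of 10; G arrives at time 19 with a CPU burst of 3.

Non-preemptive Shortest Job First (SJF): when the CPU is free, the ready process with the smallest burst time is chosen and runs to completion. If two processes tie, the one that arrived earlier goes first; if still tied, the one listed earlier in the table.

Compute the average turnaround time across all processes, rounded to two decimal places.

Gantt: | A 0-10 | B 10-13 | D 13-18 | C 18-27 | G 27-30 | E 30-39 | F 39-49 |
Completion: A=10  B=13  C=27  D=18  E=39  F=49  G=30
Turnaround times: A=10, B=8, C=22, D=10, E=24, F=32, G=11
Average turnaround = (10+8+22+10+24+32+11) / 7 = 117/7 = 16.71

16.71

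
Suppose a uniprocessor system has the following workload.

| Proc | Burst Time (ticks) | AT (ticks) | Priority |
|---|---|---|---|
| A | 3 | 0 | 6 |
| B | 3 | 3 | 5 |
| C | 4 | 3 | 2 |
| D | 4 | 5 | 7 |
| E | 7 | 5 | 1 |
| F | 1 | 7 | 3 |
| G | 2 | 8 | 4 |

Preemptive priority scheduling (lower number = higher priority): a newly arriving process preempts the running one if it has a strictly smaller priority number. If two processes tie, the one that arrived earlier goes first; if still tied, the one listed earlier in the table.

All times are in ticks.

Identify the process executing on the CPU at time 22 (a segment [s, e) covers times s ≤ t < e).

D

Timeline: | A 0-3 | C 3-5 | E 5-12 | C 12-14 | F 14-15 | G 15-17 | B 17-20 | D 20-24 |
Completion: A=3  B=20  C=14  D=24  E=12  F=15  G=17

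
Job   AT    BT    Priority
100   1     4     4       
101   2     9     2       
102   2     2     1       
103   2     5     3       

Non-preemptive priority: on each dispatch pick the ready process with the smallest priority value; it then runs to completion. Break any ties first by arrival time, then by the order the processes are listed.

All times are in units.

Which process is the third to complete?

Schedule: | idle 0-1 | 100 1-5 | 102 5-7 | 101 7-16 | 103 16-21 |
Completion: 100=5  101=16  102=7  103=21
Turnaround (C−A): 100=4  101=14  102=5  103=19
Finish order: 100 → 102 → 101 → 103

101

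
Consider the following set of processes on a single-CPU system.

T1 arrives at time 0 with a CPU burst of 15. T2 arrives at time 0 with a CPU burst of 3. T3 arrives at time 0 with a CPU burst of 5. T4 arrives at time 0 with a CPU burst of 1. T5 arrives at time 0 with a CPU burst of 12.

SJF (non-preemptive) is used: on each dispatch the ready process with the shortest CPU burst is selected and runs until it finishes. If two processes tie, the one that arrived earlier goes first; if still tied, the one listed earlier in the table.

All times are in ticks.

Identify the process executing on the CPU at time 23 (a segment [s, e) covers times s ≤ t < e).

T1

Gantt: | T4 0-1 | T2 1-4 | T3 4-9 | T5 9-21 | T1 21-36 |
Completion: T1=36  T2=4  T3=9  T4=1  T5=21
Turnaround (C−A): T1=36  T2=4  T3=9  T4=1  T5=21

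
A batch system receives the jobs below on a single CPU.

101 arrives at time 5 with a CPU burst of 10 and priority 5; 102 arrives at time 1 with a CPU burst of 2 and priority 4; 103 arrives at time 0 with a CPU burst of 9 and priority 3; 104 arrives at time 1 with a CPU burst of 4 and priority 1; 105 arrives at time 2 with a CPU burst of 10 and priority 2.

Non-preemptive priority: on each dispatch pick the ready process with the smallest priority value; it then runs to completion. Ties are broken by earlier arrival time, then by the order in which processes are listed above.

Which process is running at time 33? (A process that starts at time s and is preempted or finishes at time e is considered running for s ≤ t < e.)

101

Schedule: | 103 0-9 | 104 9-13 | 105 13-23 | 102 23-25 | 101 25-35 |
Completion: 101=35  102=25  103=9  104=13  105=23
Turnaround (C−A): 101=30  102=24  103=9  104=12  105=21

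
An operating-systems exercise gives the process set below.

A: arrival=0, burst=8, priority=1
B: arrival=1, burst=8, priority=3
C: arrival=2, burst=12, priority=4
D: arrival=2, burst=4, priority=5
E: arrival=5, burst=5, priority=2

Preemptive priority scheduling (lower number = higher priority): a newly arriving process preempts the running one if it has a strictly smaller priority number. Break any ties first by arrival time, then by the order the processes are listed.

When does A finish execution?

8

Gantt: | A 0-8 | E 8-13 | B 13-21 | C 21-33 | D 33-37 |
Completion: A=8  B=21  C=33  D=37  E=13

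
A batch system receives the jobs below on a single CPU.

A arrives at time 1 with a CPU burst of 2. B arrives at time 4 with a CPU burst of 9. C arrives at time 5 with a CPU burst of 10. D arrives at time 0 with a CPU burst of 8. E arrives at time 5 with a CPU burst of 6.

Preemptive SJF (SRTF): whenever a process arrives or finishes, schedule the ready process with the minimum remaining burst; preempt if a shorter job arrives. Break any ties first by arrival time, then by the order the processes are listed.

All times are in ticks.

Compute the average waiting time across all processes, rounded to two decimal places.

7.80

Schedule: | D 0-1 | A 1-3 | D 3-10 | E 10-16 | B 16-25 | C 25-35 |
Completion: A=3  B=25  C=35  D=10  E=16
Waiting times: A=0, B=12, C=20, D=2, E=5
Average waiting = (0+12+20+2+5) / 5 = 39/5 = 7.80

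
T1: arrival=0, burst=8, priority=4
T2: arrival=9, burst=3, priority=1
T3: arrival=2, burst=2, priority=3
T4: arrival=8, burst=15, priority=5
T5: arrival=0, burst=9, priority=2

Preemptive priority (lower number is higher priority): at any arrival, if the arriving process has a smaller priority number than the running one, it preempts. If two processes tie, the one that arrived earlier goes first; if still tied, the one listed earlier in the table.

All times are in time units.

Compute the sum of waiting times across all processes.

Timeline: | T5 0-9 | T2 9-12 | T3 12-14 | T1 14-22 | T4 22-37 |
Completion: T1=22  T2=12  T3=14  T4=37  T5=9
Waiting = turnaround − burst: T1=14, T2=0, T3=10, T4=14, T5=0
Total waiting = 14 + 0 + 10 + 14 + 0 = 38

38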